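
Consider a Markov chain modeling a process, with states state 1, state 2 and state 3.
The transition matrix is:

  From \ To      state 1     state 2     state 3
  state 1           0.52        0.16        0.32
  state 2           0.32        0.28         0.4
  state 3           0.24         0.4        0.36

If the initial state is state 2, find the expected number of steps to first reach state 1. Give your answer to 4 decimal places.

Let t(s) be the expected number of steps to first reach state 1 from state s, with t(state 1) = 0. Conditioning on the first step:
t(state 2) = 1 + 0.28·t(state 2) + 0.4·t(state 3)
t(state 3) = 1 + 0.4·t(state 2) + 0.36·t(state 3)
Solving: t(state 2) = 3.4574, t(state 3) = 3.7234.
Expected steps from state 2 to state 1: 3.4574.

3.4574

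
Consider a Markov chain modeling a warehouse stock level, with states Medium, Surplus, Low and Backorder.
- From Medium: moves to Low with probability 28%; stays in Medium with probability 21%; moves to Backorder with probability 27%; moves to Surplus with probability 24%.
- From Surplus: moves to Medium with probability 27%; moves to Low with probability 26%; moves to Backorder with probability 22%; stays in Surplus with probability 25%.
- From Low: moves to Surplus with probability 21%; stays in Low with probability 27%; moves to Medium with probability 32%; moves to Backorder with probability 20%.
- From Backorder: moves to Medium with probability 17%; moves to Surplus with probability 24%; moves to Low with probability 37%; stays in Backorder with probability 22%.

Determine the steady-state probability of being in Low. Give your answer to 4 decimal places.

0.2928

Let the stationary distribution be π with π = πP and π_1 + π_2 + π_3 + π_4 = 1.
π_1 = 0.21·π_1 + 0.27·π_2 + 0.32·π_3 + 0.17·π_4
π_2 = 0.24·π_1 + 0.25·π_2 + 0.21·π_3 + 0.24·π_4
π_3 = 0.28·π_1 + 0.26·π_2 + 0.27·π_3 + 0.37·π_4
Solving with the normalization constraint gives π = (0.2472, 0.2336, 0.2928, 0.2265).
So the stationary probability of Low is 0.2928.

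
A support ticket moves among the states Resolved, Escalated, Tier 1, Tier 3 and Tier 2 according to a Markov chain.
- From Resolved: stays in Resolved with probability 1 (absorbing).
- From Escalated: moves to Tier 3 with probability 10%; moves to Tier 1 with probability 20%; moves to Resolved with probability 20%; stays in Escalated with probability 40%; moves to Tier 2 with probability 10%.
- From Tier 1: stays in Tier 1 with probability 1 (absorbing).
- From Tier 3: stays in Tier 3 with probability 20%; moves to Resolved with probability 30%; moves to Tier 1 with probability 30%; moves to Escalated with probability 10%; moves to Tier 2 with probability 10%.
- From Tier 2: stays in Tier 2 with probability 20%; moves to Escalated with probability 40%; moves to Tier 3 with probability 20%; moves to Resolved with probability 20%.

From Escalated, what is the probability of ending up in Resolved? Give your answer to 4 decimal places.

Let h(s) be the probability of absorption at Resolved starting from transient state s. Then h(Resolved) = 1 and h(Tier 1) = 0. By first-step analysis:
h(Escalated) = 0.2·1 + 0.4·h(Escalated) + 0.2·0 + 0.1·h(Tier 3) + 0.1·h(Tier 2)
h(Tier 3) = 0.3·1 + 0.1·h(Escalated) + 0.3·0 + 0.2·h(Tier 3) + 0.1·h(Tier 2)
h(Tier 2) = 0.2·1 + 0.4·h(Escalated) + 0.2·h(Tier 3) + 0.2·h(Tier 2)
Solving: h(Escalated) = 0.5276, h(Tier 3) = 0.5215, h(Tier 2) = 0.6442.
Starting from Escalated, the probability is 0.5276.

0.5276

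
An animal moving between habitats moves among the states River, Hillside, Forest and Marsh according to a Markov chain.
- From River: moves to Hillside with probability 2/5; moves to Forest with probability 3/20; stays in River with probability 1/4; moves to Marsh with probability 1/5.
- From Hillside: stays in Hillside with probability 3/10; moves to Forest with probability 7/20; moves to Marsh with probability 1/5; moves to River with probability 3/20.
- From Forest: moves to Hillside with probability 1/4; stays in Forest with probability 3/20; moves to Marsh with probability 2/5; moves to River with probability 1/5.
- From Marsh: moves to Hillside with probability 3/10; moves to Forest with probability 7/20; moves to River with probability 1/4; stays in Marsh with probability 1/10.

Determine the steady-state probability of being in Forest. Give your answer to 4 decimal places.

Let the stationary distribution be π with π = πP and π_1 + π_2 + π_3 + π_4 = 1.
π_1 = 0.25·π_1 + 0.15·π_2 + 0.2·π_3 + 0.25·π_4
π_2 = 0.4·π_1 + 0.3·π_2 + 0.25·π_3 + 0.3·π_4
π_3 = 0.15·π_1 + 0.35·π_2 + 0.15·π_3 + 0.35·π_4
Solving with the normalization constraint gives π = (0.2064, 0.3078, 0.2573, 0.2286).
So the stationary probability of Forest is 0.2573.

0.2573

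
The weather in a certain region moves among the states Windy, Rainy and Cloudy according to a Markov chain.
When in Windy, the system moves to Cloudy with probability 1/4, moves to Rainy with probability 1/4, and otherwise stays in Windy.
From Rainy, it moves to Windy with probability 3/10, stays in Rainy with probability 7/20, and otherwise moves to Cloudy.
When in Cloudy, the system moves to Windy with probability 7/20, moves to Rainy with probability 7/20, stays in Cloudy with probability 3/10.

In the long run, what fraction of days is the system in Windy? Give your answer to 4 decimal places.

Let the stationary distribution be π with π = πP and π_1 + π_2 + π_3 = 1.
π_1 = 0.5·π_1 + 0.3·π_2 + 0.35·π_3
π_2 = 0.25·π_1 + 0.35·π_2 + 0.35·π_3
Solving with the normalization constraint gives π = (0.3935, 0.3107, 0.2959).
So the stationary probability of Windy is 0.3935.

0.3935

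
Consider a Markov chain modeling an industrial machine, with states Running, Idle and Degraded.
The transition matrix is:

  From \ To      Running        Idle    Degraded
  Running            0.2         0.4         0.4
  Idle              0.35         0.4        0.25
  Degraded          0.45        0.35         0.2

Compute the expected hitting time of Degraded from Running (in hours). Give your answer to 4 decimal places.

2.9412

Let t(s) be the expected number of hours to first reach Degraded from state s, with t(Degraded) = 0. Conditioning on the first hour:
t(Running) = 1 + 0.2·t(Running) + 0.4·t(Idle)
t(Idle) = 1 + 0.35·t(Running) + 0.4·t(Idle)
Solving: t(Running) = 2.9412, t(Idle) = 3.3824.
Expected hours from Running to Degraded: 2.9412.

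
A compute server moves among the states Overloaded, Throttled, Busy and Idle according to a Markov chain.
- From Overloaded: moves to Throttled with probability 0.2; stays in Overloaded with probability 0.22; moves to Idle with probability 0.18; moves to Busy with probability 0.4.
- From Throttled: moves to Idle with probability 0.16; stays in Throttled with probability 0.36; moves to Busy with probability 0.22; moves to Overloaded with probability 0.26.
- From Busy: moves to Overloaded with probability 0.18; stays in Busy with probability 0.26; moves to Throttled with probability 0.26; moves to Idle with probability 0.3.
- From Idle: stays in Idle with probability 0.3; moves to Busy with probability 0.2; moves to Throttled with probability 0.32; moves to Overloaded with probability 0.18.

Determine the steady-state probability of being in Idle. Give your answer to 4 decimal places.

Let the stationary distribution be π with π = πP and π_1 + π_2 + π_3 + π_4 = 1.
π_1 = 0.22·π_1 + 0.26·π_2 + 0.18·π_3 + 0.18·π_4
π_2 = 0.2·π_1 + 0.36·π_2 + 0.26·π_3 + 0.32·π_4
π_3 = 0.4·π_1 + 0.22·π_2 + 0.26·π_3 + 0.2·π_4
Solving with the normalization constraint gives π = (0.2117, 0.2904, 0.2640, 0.2339).
So the stationary probability of Idle is 0.2339.

0.2339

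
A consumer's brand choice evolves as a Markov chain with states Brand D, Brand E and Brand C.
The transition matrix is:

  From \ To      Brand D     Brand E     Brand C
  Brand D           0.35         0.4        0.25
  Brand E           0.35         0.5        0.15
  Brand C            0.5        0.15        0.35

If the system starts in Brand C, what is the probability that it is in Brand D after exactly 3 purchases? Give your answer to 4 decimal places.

Propagate the distribution vector 3 purchases from Brand C.
After 0 purchases: (0.0000, 0.0000, 1.0000)
After 1 purchase: (0.5000, 0.1500, 0.3500)
After 2 purchases: (0.4025, 0.3275, 0.2700)
After 3 purchases: (0.3905, 0.3653, 0.2443)
P(in Brand D after 3 purchases) = 0.3905

0.3905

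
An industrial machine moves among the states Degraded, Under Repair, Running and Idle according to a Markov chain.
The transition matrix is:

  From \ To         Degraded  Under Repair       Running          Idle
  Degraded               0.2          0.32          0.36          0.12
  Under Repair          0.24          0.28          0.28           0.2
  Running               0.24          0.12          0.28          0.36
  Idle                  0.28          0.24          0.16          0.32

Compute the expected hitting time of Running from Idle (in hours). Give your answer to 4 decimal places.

Let t(s) be the expected number of hours to first reach Running from state s, with t(Running) = 0. Conditioning on the first hour:
t(Degraded) = 1 + 0.2·t(Degraded) + 0.32·t(Under Repair) + 0.12·t(Idle)
t(Under Repair) = 1 + 0.24·t(Degraded) + 0.28·t(Under Repair) + 0.2·t(Idle)
t(Idle) = 1 + 0.28·t(Degraded) + 0.24·t(Under Repair) + 0.32·t(Idle)
Solving: t(Degraded) = 3.3266, t(Under Repair) = 3.6440, t(Idle) = 4.1265.
Expected hours from Idle to Running: 4.1265.

4.1265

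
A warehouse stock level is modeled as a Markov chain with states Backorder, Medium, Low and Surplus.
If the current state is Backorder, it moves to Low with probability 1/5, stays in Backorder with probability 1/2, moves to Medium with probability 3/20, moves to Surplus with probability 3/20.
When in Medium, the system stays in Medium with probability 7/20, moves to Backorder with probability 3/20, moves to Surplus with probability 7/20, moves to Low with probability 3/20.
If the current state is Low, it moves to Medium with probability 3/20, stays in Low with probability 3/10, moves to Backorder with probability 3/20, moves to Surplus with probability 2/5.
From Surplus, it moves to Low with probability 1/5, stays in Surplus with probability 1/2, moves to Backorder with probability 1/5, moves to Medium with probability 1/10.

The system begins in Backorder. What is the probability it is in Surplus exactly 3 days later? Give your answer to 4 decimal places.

0.3365

Propagate the distribution vector 3 days from Backorder.
After 0 days: (1.0000, 0.0000, 0.0000, 0.0000)
After 1 day: (0.5000, 0.1500, 0.2000, 0.1500)
After 2 days: (0.3325, 0.1725, 0.2125, 0.2825)
After 3 days: (0.2805, 0.1704, 0.2126, 0.3365)
P(in Surplus after 3 days) = 0.3365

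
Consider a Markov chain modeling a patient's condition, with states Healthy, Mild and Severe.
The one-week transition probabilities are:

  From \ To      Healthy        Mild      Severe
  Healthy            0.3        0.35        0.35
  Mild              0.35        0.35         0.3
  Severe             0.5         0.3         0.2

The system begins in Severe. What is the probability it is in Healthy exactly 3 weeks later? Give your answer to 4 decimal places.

0.3780

Propagate the distribution vector 3 weeks from Severe.
After 0 weeks: (0.0000, 0.0000, 1.0000)
After 1 week: (0.5000, 0.3000, 0.2000)
After 2 weeks: (0.3550, 0.3400, 0.3050)
After 3 weeks: (0.3780, 0.3348, 0.2873)
P(in Healthy after 3 weeks) = 0.3780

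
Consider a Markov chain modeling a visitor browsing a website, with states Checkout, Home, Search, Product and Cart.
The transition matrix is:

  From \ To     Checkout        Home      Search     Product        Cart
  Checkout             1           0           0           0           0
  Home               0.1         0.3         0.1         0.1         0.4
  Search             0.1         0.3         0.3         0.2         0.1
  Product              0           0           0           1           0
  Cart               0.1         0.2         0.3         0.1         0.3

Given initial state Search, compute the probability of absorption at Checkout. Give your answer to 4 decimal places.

0.4010

Let h(s) be the probability of absorption at Checkout starting from transient state s. Then h(Checkout) = 1 and h(Product) = 0. By first-step analysis:
h(Home) = 0.1·1 + 0.3·h(Home) + 0.1·h(Search) + 0.1·0 + 0.4·h(Cart)
h(Search) = 0.1·1 + 0.3·h(Home) + 0.3·h(Search) + 0.2·0 + 0.1·h(Cart)
h(Cart) = 0.1·1 + 0.2·h(Home) + 0.3·h(Search) + 0.1·0 + 0.3·h(Cart)
Solving: h(Home) = 0.4541, h(Search) = 0.4010, h(Cart) = 0.4444.
Starting from Search, the probability is 0.4010.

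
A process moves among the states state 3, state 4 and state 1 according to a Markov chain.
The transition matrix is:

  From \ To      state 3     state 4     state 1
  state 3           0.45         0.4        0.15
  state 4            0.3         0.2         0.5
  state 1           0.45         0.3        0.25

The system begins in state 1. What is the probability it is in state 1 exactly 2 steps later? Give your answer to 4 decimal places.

0.2800

Sum over the intermediate state after 1 step:
P = P(state 1→state 3)·P(state 3→state 1) + P(state 1→state 4)·P(state 4→state 1) + P(state 1→state 1)·P(state 1→state 1)
  = 0.45×0.15 + 0.3×0.5 + 0.25×0.25
  = 0.0675 + 0.1500 + 0.0625 = 0.2800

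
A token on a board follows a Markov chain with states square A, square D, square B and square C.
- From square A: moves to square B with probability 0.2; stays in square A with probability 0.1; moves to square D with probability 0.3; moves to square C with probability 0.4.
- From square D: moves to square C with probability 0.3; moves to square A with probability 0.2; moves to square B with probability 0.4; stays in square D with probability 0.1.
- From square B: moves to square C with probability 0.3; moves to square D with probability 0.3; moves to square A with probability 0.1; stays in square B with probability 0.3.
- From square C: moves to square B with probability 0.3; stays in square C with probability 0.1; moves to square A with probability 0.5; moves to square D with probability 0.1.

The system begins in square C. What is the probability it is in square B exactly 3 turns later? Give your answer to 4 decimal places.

Propagate the distribution vector 3 turns from square C.
After 0 turns: (0.0000, 0.0000, 0.0000, 1.0000)
After 1 turn: (0.5000, 0.1000, 0.3000, 0.1000)
After 2 turns: (0.1500, 0.2600, 0.2600, 0.3300)
After 3 turns: (0.2580, 0.1820, 0.3110, 0.2490)
P(in square B after 3 turns) = 0.3110

0.3110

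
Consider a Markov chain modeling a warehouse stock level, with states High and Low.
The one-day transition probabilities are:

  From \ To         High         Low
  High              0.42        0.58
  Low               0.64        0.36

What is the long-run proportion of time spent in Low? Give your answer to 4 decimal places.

Let the stationary distribution be π with π = πP and π_1 + π_2 = 1.
π_1 = 0.42·π_1 + 0.64·π_2
Solving with the normalization constraint gives π = (0.5246, 0.4754).
So the stationary probability of Low is 0.4754.

0.4754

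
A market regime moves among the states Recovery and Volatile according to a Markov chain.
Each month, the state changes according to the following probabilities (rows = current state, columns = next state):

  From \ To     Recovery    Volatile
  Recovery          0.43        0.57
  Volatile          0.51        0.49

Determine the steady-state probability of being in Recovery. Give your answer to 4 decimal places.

0.4722

Let the stationary distribution be π with π = πP and π_1 + π_2 = 1.
π_1 = 0.43·π_1 + 0.51·π_2
Solving with the normalization constraint gives π = (0.4722, 0.5278).
So the stationary probability of Recovery is 0.4722.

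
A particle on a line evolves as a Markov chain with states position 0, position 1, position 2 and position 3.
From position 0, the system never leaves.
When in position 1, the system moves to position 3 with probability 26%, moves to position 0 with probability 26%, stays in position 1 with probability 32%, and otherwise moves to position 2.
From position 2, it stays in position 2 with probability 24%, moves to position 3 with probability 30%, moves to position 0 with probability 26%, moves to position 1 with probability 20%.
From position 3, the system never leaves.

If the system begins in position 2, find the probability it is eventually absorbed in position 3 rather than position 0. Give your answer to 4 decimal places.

0.5281

Let h(s) be the probability of absorption at position 3 starting from transient state s. Then h(position 3) = 1 and h(position 0) = 0. By first-step analysis:
h(position 1) = 0.26·0 + 0.32·h(position 1) + 0.16·h(position 2) + 0.26·1
h(position 2) = 0.26·0 + 0.2·h(position 1) + 0.24·h(position 2) + 0.3·1
Solving: h(position 1) = 0.5066, h(position 2) = 0.5281.
Starting from position 2, the probability is 0.5281.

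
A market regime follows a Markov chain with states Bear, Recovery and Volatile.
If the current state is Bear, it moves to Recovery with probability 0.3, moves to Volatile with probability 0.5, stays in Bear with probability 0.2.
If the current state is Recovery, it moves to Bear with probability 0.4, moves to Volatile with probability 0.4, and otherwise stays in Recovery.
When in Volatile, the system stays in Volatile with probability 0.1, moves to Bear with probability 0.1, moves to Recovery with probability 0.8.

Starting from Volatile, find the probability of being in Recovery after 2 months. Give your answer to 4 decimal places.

Sum over the intermediate state after 1 month:
P = P(Volatile→Bear)·P(Bear→Recovery) + P(Volatile→Recovery)·P(Recovery→Recovery) + P(Volatile→Volatile)·P(Volatile→Recovery)
  = 0.1×0.3 + 0.8×0.2 + 0.1×0.8
  = 0.0300 + 0.1600 + 0.0800 = 0.2700

0.2700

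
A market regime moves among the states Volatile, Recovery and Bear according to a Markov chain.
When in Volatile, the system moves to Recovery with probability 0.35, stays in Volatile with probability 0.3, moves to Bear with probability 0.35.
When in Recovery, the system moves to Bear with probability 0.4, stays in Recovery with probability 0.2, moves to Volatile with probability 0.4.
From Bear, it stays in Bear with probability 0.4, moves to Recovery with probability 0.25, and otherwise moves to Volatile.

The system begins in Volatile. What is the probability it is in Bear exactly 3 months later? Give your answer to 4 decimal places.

Propagate the distribution vector 3 months from Volatile.
After 0 months: (1.0000, 0.0000, 0.0000)
After 1 month: (0.3000, 0.3500, 0.3500)
After 2 months: (0.3525, 0.2625, 0.3850)
After 3 months: (0.3455, 0.2721, 0.3824)
P(in Bear after 3 months) = 0.3824

0.3824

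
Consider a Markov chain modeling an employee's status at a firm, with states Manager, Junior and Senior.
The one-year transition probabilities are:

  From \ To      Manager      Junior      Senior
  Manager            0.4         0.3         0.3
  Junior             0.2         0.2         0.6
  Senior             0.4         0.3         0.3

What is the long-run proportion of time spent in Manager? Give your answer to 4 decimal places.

0.3455

Let the stationary distribution be π with π = πP and π_1 + π_2 + π_3 = 1.
π_1 = 0.4·π_1 + 0.2·π_2 + 0.4·π_3
π_2 = 0.3·π_1 + 0.2·π_2 + 0.3·π_3
Solving with the normalization constraint gives π = (0.3455, 0.2727, 0.3818).
So the stationary probability of Manager is 0.3455.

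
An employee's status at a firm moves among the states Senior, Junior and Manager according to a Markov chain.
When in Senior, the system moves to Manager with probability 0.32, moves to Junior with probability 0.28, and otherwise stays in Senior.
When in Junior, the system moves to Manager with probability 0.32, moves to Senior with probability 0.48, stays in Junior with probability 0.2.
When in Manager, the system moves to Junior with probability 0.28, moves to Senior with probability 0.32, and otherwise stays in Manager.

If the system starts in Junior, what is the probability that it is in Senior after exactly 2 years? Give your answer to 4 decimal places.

Sum over the intermediate state after 1 year:
P = P(Junior→Senior)·P(Senior→Senior) + P(Junior→Junior)·P(Junior→Senior) + P(Junior→Manager)·P(Manager→Senior)
  = 0.48×0.4 + 0.2×0.48 + 0.32×0.32
  = 0.1920 + 0.0960 + 0.1024 = 0.3904

0.3904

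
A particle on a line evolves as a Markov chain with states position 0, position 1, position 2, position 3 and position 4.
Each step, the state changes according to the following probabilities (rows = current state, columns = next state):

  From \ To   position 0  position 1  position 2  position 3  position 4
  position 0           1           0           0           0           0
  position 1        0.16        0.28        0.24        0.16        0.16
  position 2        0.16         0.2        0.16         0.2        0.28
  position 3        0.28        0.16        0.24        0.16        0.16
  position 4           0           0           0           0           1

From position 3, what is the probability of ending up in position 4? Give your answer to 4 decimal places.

0.4477

Let h(s) be the probability of absorption at position 4 starting from transient state s. Then h(position 4) = 1 and h(position 0) = 0. By first-step analysis:
h(position 1) = 0.16·0 + 0.28·h(position 1) + 0.24·h(position 2) + 0.16·h(position 3) + 0.16·1
h(position 2) = 0.16·0 + 0.2·h(position 1) + 0.16·h(position 2) + 0.2·h(position 3) + 0.28·1
h(position 3) = 0.28·0 + 0.16·h(position 1) + 0.24·h(position 2) + 0.16·h(position 3) + 0.16·1
Solving: h(position 1) = 0.5087, h(position 2) = 0.5610, h(position 3) = 0.4477.
Starting from position 3, the probability is 0.4477.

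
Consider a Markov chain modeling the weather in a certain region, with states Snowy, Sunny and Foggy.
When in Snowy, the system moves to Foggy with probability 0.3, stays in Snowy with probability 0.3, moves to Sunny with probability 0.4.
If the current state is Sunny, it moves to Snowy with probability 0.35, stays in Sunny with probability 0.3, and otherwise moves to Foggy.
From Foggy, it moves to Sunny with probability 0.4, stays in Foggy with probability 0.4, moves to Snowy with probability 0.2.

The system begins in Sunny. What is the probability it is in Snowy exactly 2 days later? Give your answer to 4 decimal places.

0.2800

Sum over the intermediate state after 1 day:
P = P(Sunny→Snowy)·P(Snowy→Snowy) + P(Sunny→Sunny)·P(Sunny→Snowy) + P(Sunny→Foggy)·P(Foggy→Snowy)
  = 0.35×0.3 + 0.3×0.35 + 0.35×0.2
  = 0.1050 + 0.1050 + 0.0700 = 0.2800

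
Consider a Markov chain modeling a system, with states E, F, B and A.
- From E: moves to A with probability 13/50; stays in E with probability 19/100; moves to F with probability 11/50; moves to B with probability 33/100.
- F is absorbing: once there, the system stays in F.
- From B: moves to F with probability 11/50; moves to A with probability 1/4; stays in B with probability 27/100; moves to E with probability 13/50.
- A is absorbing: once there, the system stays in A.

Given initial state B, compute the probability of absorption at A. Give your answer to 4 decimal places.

0.5343

Let h(s) be the probability of absorption at A starting from transient state s. Then h(A) = 1 and h(F) = 0. By first-step analysis:
h(E) = 0.19·h(E) + 0.22·0 + 0.33·h(B) + 0.26·1
h(B) = 0.26·h(E) + 0.22·0 + 0.27·h(B) + 0.25·1
Solving: h(E) = 0.5387, h(B) = 0.5343.
Starting from B, the probability is 0.5343.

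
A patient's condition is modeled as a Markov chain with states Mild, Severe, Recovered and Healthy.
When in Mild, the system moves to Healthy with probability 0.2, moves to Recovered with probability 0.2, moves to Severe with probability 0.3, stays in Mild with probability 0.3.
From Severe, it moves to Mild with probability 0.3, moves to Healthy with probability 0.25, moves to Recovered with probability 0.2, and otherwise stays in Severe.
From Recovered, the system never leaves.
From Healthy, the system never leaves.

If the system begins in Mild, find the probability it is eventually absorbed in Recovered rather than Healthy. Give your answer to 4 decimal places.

Let h(s) be the probability of absorption at Recovered starting from transient state s. Then h(Recovered) = 1 and h(Healthy) = 0. By first-step analysis:
h(Mild) = 0.3·h(Mild) + 0.3·h(Severe) + 0.2·1 + 0.2·0
h(Severe) = 0.3·h(Mild) + 0.25·h(Severe) + 0.2·1 + 0.25·0
Solving: h(Mild) = 0.4828, h(Severe) = 0.4598.
Starting from Mild, the probability is 0.4828.

0.4828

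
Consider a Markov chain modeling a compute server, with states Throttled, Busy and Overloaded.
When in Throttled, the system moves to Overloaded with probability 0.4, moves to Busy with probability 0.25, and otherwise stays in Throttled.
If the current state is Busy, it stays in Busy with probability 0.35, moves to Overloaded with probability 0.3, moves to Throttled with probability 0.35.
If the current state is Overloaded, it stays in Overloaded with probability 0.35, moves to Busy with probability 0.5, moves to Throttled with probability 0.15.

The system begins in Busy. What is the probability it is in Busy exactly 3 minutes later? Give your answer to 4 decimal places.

0.3735

Propagate the distribution vector 3 minutes from Busy.
After 0 minutes: (0.0000, 1.0000, 0.0000)
After 1 minute: (0.3500, 0.3500, 0.3000)
After 2 minutes: (0.2900, 0.3600, 0.3500)
After 3 minutes: (0.2800, 0.3735, 0.3465)
P(in Busy after 3 minutes) = 0.3735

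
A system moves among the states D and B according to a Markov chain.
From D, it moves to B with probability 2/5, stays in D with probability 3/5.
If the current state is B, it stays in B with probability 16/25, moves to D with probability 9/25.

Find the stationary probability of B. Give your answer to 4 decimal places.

0.5263

Let the stationary distribution be π with π = πP and π_1 + π_2 = 1.
π_1 = 0.6·π_1 + 0.36·π_2
Solving with the normalization constraint gives π = (0.4737, 0.5263).
So the stationary probability of B is 0.5263.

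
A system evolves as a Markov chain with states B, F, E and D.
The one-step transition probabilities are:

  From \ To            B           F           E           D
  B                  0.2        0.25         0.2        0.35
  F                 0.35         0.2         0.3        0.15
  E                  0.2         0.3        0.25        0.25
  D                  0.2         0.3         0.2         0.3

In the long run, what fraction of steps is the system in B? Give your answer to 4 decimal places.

0.2393

Let the stationary distribution be π with π = πP and π_1 + π_2 + π_3 + π_4 = 1.
π_1 = 0.2·π_1 + 0.35·π_2 + 0.2·π_3 + 0.2·π_4
π_2 = 0.25·π_1 + 0.2·π_2 + 0.3·π_3 + 0.3·π_4
π_3 = 0.2·π_1 + 0.3·π_2 + 0.25·π_3 + 0.2·π_4
Solving with the normalization constraint gives π = (0.2393, 0.2619, 0.2381, 0.2608).
So the stationary probability of B is 0.2393.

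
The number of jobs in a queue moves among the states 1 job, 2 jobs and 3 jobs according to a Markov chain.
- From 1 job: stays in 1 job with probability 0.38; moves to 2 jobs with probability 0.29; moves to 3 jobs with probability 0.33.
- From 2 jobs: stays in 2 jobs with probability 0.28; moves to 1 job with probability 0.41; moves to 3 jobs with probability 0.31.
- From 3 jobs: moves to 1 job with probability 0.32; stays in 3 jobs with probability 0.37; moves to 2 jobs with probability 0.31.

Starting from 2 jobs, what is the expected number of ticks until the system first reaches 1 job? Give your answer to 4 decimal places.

Let t(s) be the expected number of ticks to first reach 1 job from state s, with t(1 job) = 0. Conditioning on the first tick:
t(2 jobs) = 1 + 0.28·t(2 jobs) + 0.31·t(3 jobs)
t(3 jobs) = 1 + 0.31·t(2 jobs) + 0.37·t(3 jobs)
Solving: t(2 jobs) = 2.6294, t(3 jobs) = 2.8811.
Expected ticks from 2 jobs to 1 job: 2.6294.

2.6294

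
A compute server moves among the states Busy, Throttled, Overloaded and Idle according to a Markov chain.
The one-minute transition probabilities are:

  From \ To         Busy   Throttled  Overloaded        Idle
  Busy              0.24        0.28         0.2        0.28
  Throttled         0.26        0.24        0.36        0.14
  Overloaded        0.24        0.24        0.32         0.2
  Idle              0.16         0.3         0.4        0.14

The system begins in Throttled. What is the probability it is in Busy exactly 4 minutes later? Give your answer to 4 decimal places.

0.2299

Propagate the distribution vector 4 minutes from Throttled.
After 0 minutes: (0.0000, 1.0000, 0.0000, 0.0000)
After 1 minute: (0.2600, 0.2400, 0.3600, 0.1400)
After 2 minutes: (0.2336, 0.2588, 0.3096, 0.1980)
After 3 minutes: (0.2293, 0.2612, 0.3182, 0.1913)
After 4 minutes: (0.2299, 0.2607, 0.3182, 0.1912)
P(in Busy after 4 minutes) = 0.2299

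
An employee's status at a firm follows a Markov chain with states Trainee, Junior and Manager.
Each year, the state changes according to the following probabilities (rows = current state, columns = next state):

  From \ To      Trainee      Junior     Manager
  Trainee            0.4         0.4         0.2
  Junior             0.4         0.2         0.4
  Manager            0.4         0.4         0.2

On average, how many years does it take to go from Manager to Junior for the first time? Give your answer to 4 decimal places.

2.5000

Let t(s) be the expected number of years to first reach Junior from state s, with t(Junior) = 0. Conditioning on the first year:
t(Trainee) = 1 + 0.4·t(Trainee) + 0.2·t(Manager)
t(Manager) = 1 + 0.4·t(Trainee) + 0.2·t(Manager)
Solving: t(Trainee) = 2.5000, t(Manager) = 2.5000.
Expected years from Manager to Junior: 2.5000.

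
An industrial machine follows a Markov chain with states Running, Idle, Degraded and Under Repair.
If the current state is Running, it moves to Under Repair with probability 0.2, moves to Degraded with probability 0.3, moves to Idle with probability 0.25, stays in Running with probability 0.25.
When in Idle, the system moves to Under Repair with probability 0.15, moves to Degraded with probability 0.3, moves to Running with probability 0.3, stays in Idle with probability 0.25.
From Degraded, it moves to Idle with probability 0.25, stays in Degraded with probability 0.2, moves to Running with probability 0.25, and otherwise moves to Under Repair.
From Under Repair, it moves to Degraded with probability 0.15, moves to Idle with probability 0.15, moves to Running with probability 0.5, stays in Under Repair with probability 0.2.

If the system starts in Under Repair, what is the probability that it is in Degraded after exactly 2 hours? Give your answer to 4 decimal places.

Propagate the distribution vector 2 hours from Under Repair.
After 0 hours: (0.0000, 0.0000, 0.0000, 1.0000)
After 1 hour: (0.5000, 0.1500, 0.1500, 0.2000)
After 2 hours: (0.3075, 0.2300, 0.2550, 0.2075)
P(in Degraded after 2 hours) = 0.2550

0.2550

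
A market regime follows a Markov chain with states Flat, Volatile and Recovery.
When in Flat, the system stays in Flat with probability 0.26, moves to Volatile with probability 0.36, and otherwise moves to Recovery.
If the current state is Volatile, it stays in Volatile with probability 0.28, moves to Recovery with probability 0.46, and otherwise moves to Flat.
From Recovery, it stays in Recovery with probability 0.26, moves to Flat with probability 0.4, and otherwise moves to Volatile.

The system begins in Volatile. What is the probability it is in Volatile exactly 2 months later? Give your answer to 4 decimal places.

0.3284

Sum over the intermediate state after 1 month:
P = P(Volatile→Flat)·P(Flat→Volatile) + P(Volatile→Volatile)·P(Volatile→Volatile) + P(Volatile→Recovery)·P(Recovery→Volatile)
  = 0.26×0.36 + 0.28×0.28 + 0.46×0.34
  = 0.0936 + 0.0784 + 0.1564 = 0.3284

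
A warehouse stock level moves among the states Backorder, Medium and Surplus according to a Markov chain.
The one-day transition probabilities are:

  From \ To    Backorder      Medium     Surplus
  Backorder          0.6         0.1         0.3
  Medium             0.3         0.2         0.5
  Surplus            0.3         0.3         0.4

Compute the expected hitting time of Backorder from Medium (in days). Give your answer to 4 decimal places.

Let t(s) be the expected number of days to first reach Backorder from state s, with t(Backorder) = 0. Conditioning on the first day:
t(Medium) = 1 + 0.2·t(Medium) + 0.5·t(Surplus)
t(Surplus) = 1 + 0.3·t(Medium) + 0.4·t(Surplus)
Solving: t(Medium) = 3.3333, t(Surplus) = 3.3333.
Expected days from Medium to Backorder: 3.3333.

3.3333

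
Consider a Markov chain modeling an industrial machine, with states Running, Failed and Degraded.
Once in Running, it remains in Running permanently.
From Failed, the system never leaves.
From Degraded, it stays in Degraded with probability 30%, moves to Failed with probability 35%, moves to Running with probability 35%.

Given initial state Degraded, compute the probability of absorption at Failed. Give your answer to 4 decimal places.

0.5000

Let h(s) be the probability of absorption at Failed starting from transient state s. Then h(Failed) = 1 and h(Running) = 0. By first-step analysis:
h(Degraded) = 0.35·0 + 0.35·1 + 0.3·h(Degraded)
Solving: h(Degraded) = 0.5000.
Starting from Degraded, the probability is 0.5000.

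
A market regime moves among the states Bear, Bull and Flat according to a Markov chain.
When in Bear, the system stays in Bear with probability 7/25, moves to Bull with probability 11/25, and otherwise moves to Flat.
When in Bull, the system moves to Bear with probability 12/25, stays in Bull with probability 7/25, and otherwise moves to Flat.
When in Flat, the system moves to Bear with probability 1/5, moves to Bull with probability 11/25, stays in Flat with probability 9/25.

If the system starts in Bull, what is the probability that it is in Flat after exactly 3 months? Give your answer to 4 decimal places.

0.2872

Propagate the distribution vector 3 months from Bull.
After 0 months: (0.0000, 1.0000, 0.0000)
After 1 month: (0.4800, 0.2800, 0.2400)
After 2 months: (0.3168, 0.3952, 0.2880)
After 3 months: (0.3360, 0.3768, 0.2872)
P(in Flat after 3 months) = 0.2872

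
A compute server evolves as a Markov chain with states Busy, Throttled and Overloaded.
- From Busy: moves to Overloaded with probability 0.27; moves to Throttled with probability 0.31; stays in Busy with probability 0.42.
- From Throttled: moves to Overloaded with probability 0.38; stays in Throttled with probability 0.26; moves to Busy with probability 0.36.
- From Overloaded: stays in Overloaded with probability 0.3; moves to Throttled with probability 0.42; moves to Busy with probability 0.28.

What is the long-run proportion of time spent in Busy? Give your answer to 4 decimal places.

0.3561

Let the stationary distribution be π with π = πP and π_1 + π_2 + π_3 = 1.
π_1 = 0.42·π_1 + 0.36·π_2 + 0.28·π_3
π_2 = 0.31·π_1 + 0.26·π_2 + 0.42·π_3
Solving with the normalization constraint gives π = (0.3561, 0.3283, 0.3156).
So the stationary probability of Busy is 0.3561.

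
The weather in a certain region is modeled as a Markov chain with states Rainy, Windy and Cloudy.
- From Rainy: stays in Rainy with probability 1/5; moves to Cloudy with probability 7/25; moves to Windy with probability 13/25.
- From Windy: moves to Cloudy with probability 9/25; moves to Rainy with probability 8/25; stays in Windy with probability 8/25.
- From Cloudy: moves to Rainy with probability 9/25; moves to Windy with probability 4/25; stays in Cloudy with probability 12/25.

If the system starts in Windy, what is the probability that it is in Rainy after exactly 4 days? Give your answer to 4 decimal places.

Propagate the distribution vector 4 days from Windy.
After 0 days: (0.0000, 1.0000, 0.0000)
After 1 day: (0.3200, 0.3200, 0.3600)
After 2 days: (0.2960, 0.3264, 0.3776)
After 3 days: (0.2996, 0.3188, 0.3816)
After 4 days: (0.2993, 0.3189, 0.3818)
P(in Rainy after 4 days) = 0.2993

0.2993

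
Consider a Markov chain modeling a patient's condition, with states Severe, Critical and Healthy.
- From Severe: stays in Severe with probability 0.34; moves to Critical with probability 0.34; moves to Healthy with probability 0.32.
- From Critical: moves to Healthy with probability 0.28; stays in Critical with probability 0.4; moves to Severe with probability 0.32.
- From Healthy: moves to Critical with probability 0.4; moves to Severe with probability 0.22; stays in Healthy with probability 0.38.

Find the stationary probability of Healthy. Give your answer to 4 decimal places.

Let the stationary distribution be π with π = πP and π_1 + π_2 + π_3 = 1.
π_1 = 0.34·π_1 + 0.32·π_2 + 0.22·π_3
π_2 = 0.34·π_1 + 0.4·π_2 + 0.4·π_3
Solving with the normalization constraint gives π = (0.2935, 0.3824, 0.3242).
So the stationary probability of Healthy is 0.3242.

0.3242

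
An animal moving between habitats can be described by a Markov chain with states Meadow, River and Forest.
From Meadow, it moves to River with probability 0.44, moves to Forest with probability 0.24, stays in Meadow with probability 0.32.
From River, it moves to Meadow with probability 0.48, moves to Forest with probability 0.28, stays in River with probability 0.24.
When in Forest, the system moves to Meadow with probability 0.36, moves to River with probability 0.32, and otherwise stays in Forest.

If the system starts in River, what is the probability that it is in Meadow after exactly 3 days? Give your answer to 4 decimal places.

Propagate the distribution vector 3 days from River.
After 0 days: (0.0000, 1.0000, 0.0000)
After 1 day: (0.4800, 0.2400, 0.2800)
After 2 days: (0.3696, 0.3584, 0.2720)
After 3 days: (0.3882, 0.3357, 0.2761)
P(in Meadow after 3 days) = 0.3882

0.3882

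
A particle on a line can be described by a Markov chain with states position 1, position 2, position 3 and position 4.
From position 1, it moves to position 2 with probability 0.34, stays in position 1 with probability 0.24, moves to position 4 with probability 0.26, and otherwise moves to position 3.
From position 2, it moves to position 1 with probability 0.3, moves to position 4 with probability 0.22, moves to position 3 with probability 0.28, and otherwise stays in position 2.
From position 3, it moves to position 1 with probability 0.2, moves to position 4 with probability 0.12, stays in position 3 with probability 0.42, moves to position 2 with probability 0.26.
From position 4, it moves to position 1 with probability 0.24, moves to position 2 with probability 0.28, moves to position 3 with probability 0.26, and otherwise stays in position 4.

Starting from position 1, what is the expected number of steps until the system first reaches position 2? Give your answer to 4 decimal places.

Let t(s) be the expected number of steps to first reach position 2 from state s, with t(position 2) = 0. Conditioning on the first step:
t(position 1) = 1 + 0.24·t(position 1) + 0.16·t(position 3) + 0.26·t(position 4)
t(position 3) = 1 + 0.2·t(position 1) + 0.42·t(position 3) + 0.12·t(position 4)
t(position 4) = 1 + 0.24·t(position 1) + 0.26·t(position 3) + 0.22·t(position 4)
Solving: t(position 1) = 3.2537, t(position 3) = 3.5643, t(position 4) = 3.4713.
Expected steps from position 1 to position 2: 3.2537.

3.2537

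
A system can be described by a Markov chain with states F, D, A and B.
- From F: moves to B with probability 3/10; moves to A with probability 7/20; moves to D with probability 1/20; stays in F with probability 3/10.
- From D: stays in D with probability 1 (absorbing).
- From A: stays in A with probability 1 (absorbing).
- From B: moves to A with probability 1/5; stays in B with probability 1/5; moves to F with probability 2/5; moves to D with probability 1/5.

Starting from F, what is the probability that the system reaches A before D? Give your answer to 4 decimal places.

Let h(s) be the probability of absorption at A starting from transient state s. Then h(A) = 1 and h(D) = 0. By first-step analysis:
h(F) = 0.3·h(F) + 0.05·0 + 0.35·1 + 0.3·h(B)
h(B) = 0.4·h(F) + 0.2·0 + 0.2·1 + 0.2·h(B)
Solving: h(F) = 0.7727, h(B) = 0.6364.
Starting from F, the probability is 0.7727.

0.7727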